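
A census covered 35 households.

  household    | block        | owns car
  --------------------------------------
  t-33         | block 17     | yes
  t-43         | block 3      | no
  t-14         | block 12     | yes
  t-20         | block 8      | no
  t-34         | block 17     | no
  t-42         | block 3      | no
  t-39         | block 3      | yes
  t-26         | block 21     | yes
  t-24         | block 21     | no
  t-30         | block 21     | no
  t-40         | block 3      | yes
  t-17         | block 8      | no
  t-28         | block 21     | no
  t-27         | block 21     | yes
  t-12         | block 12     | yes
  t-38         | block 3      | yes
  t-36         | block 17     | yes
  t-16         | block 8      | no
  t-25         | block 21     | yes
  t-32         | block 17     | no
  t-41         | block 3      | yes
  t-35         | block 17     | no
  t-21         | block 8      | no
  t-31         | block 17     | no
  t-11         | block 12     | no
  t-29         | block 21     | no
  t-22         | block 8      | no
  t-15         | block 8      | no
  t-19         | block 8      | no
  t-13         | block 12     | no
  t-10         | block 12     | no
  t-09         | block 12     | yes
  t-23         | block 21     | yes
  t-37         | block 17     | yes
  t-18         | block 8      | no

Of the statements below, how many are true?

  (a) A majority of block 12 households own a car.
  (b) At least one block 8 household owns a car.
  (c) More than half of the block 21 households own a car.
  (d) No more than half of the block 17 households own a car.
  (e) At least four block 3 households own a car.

(a) block 12: |A| = 6, |A ∩ B| = 3; needs |A ∩ B| > |A ∖ B| — false.
(b) block 8: |A| = 8, |A ∩ B| = 0; needs A ∩ B ≠ ∅ (|A ∩ B| ≥ 1) — false.
(c) block 21: |A| = 8, |A ∩ B| = 4; needs |A ∩ B| > |A ∖ B| — false.
(d) block 17: |A| = 7, |A ∩ B| = 3; needs |A ∩ B| ≤ |A ∖ B| — true.
(e) block 3: |A| = 6, |A ∩ B| = 4; needs |A ∩ B| ≥ 4 — true.

2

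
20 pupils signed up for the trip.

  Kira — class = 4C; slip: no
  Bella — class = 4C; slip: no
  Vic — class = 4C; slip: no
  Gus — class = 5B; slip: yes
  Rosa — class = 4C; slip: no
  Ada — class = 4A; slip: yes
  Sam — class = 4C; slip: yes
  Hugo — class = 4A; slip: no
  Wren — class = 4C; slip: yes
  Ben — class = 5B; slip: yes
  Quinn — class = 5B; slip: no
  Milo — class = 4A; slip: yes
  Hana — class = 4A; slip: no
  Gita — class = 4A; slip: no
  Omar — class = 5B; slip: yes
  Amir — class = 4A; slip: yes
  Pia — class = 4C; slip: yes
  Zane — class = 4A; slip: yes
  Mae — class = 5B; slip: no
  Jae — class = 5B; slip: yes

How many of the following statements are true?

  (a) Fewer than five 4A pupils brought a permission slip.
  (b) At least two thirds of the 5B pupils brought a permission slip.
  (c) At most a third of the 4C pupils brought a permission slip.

2

(a) 4A: |A| = 7, |A ∩ B| = 4; needs |A ∩ B| < 5 — true.
(b) 5B: |A| = 6, |A ∩ B| = 4; needs |A ∩ B| / |A| ≥ 2/3 — true.
(c) 4C: |A| = 7, |A ∩ B| = 3; needs |A ∩ B| / |A| ≤ 1/3 — false.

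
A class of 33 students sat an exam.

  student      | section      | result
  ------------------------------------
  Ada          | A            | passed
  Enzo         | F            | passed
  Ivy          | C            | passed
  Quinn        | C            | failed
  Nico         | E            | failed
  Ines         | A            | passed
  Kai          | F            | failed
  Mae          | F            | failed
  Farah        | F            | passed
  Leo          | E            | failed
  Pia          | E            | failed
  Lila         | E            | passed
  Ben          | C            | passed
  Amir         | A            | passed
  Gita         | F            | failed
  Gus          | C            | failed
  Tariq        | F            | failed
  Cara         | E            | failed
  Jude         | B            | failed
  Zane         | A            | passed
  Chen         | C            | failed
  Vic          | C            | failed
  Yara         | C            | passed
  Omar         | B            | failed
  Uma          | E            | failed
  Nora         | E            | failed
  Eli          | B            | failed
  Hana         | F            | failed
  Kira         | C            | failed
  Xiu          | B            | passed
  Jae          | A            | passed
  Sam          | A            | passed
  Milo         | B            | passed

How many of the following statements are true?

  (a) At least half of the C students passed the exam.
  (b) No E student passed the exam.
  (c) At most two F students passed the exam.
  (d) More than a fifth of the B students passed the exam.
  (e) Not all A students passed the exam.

2

(a) C: |A| = 8, |A ∩ B| = 3; needs |A ∩ B| ≥ |A ∖ B| — false.
(b) E: |A| = 7, |A ∩ B| = 1; needs A ∩ B = ∅ (|A ∩ B| = 0) — false.
(c) F: |A| = 7, |A ∩ B| = 2; needs |A ∩ B| ≤ 2 — true.
(d) B: |A| = 5, |A ∩ B| = 2; needs |A ∩ B| / |A| > 1/5 — true.
(e) A: |A| = 6, |A ∩ B| = 6; needs A ⊄ B (|A ∖ B| ≥ 1) — false.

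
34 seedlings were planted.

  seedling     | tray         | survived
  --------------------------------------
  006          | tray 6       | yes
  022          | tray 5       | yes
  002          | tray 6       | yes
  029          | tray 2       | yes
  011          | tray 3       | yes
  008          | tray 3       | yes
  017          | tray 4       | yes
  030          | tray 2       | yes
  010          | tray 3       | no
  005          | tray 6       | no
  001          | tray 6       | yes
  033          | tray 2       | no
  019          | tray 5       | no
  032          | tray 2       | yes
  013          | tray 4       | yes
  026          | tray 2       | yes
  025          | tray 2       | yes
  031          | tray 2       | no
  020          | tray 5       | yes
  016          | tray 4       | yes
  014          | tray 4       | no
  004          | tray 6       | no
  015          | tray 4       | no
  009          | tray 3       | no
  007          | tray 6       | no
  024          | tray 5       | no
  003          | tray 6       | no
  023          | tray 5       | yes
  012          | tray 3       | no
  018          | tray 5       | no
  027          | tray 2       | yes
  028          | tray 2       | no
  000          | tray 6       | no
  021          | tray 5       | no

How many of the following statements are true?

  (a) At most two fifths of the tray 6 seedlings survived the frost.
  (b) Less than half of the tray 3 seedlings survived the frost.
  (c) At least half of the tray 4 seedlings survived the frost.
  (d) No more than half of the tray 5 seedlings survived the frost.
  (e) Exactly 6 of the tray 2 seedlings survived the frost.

5

(a) tray 6: |A| = 8, |A ∩ B| = 3; needs |A ∩ B| / |A| ≤ 2/5 — true.
(b) tray 3: |A| = 5, |A ∩ B| = 2; needs |A ∩ B| < |A ∖ B| — true.
(c) tray 4: |A| = 5, |A ∩ B| = 3; needs |A ∩ B| ≥ |A ∖ B| — true.
(d) tray 5: |A| = 7, |A ∩ B| = 3; needs |A ∩ B| ≤ |A ∖ B| — true.
(e) tray 2: |A| = 9, |A ∩ B| = 6; needs |A ∩ B| = 6 — true.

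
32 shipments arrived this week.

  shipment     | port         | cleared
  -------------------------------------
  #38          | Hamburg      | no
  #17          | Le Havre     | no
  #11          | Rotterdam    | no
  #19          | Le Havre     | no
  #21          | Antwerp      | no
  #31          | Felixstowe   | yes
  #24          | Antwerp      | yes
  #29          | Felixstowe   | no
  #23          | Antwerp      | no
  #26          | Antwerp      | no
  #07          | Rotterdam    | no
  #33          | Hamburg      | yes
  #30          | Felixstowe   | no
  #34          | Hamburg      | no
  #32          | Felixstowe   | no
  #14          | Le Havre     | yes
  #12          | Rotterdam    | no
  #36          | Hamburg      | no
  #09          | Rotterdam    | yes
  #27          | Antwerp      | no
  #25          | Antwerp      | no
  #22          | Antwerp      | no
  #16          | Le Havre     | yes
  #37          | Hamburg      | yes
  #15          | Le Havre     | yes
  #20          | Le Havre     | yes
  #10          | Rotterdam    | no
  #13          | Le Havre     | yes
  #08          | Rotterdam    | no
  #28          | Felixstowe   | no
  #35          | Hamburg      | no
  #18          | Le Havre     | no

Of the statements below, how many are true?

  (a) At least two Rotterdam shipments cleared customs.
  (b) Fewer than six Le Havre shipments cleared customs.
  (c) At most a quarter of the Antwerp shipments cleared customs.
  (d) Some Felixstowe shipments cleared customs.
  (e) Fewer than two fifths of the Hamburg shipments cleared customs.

4

(a) Rotterdam: |A| = 6, |A ∩ B| = 1; needs |A ∩ B| ≥ 2 — false.
(b) Le Havre: |A| = 8, |A ∩ B| = 5; needs |A ∩ B| < 6 — true.
(c) Antwerp: |A| = 7, |A ∩ B| = 1; needs |A ∩ B| / |A| ≤ 1/4 — true.
(d) Felixstowe: |A| = 5, |A ∩ B| = 1; needs A ∩ B ≠ ∅ (|A ∩ B| ≥ 1) — true.
(e) Hamburg: |A| = 6, |A ∩ B| = 2; needs |A ∩ B| / |A| < 2/5 — true.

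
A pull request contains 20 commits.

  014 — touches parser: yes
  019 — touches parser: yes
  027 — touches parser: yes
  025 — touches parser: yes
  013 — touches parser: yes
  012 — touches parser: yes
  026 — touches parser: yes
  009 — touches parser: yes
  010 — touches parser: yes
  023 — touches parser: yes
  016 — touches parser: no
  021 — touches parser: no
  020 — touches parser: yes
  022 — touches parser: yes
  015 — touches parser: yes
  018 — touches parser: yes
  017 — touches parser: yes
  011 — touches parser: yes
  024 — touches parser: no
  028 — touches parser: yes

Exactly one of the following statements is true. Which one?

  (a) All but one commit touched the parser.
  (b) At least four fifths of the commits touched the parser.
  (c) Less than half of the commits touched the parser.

(b)

|A| = 20, |A ∩ B| = 17, |A ∖ B| = 3.
(a) requires |A ∖ B| = 1: false.
(b) requires |A ∩ B| / |A| ≥ 4/5: true.
(c) requires |A ∩ B| < |A ∖ B|: false.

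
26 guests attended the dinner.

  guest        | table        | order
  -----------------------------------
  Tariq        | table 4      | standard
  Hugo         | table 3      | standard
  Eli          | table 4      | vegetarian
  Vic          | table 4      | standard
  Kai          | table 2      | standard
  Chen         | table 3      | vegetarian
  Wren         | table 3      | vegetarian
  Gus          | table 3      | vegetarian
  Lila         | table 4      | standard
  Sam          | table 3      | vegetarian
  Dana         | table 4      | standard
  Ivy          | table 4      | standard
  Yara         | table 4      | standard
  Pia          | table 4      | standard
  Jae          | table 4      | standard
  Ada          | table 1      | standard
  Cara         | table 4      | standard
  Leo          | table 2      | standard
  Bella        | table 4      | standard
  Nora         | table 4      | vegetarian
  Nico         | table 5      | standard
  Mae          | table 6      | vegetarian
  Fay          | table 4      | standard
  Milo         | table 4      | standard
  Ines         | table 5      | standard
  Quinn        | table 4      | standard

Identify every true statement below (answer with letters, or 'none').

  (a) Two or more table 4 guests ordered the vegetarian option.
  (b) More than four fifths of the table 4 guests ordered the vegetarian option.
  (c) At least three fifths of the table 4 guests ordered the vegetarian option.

|A| = 15, |A ∩ B| = 2, |A ∖ B| = 13.
(a) |A ∩ B| ≥ 2: holds.
(b) |A ∩ B| / |A| > 4/5: fails.
(c) |A ∩ B| / |A| ≥ 3/5: fails.

(a)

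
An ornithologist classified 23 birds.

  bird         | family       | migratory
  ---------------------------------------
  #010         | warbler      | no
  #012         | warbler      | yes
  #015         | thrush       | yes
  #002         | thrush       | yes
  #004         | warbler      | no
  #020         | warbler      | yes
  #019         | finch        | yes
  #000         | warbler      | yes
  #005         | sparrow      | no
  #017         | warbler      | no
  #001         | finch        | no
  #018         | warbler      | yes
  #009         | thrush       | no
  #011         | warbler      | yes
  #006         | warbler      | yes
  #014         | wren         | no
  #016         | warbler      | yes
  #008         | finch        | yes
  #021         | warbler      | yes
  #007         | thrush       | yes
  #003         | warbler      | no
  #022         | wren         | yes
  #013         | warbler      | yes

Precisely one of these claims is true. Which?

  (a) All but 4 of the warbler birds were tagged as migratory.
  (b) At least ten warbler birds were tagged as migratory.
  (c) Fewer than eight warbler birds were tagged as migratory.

(a)

|A| = 13, |A ∩ B| = 9, |A ∖ B| = 4.
(a) requires |A ∖ B| = 4: true.
(b) requires |A ∩ B| ≥ 10: false.
(c) requires |A ∩ B| < 8: false.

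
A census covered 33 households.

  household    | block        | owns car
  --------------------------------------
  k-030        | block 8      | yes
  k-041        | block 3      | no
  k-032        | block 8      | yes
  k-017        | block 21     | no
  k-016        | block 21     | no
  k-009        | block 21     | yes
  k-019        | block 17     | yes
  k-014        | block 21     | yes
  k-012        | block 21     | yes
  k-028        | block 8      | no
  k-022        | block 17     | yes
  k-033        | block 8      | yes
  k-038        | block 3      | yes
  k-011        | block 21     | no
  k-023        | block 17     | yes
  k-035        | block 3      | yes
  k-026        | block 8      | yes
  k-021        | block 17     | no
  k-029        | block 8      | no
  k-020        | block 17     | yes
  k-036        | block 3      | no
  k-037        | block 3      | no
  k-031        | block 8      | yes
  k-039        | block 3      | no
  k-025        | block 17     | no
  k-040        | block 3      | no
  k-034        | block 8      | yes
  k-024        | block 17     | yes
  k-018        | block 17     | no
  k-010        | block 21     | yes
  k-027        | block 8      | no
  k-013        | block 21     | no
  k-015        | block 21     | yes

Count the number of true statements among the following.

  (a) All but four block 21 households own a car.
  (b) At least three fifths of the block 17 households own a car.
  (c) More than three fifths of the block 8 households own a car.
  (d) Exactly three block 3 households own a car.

3

(a) block 21: |A| = 9, |A ∩ B| = 5; needs |A ∖ B| = 4 — true.
(b) block 17: |A| = 8, |A ∩ B| = 5; needs |A ∩ B| / |A| ≥ 3/5 — true.
(c) block 8: |A| = 9, |A ∩ B| = 6; needs |A ∩ B| / |A| > 3/5 — true.
(d) block 3: |A| = 7, |A ∩ B| = 2; needs |A ∩ B| = 3 — false.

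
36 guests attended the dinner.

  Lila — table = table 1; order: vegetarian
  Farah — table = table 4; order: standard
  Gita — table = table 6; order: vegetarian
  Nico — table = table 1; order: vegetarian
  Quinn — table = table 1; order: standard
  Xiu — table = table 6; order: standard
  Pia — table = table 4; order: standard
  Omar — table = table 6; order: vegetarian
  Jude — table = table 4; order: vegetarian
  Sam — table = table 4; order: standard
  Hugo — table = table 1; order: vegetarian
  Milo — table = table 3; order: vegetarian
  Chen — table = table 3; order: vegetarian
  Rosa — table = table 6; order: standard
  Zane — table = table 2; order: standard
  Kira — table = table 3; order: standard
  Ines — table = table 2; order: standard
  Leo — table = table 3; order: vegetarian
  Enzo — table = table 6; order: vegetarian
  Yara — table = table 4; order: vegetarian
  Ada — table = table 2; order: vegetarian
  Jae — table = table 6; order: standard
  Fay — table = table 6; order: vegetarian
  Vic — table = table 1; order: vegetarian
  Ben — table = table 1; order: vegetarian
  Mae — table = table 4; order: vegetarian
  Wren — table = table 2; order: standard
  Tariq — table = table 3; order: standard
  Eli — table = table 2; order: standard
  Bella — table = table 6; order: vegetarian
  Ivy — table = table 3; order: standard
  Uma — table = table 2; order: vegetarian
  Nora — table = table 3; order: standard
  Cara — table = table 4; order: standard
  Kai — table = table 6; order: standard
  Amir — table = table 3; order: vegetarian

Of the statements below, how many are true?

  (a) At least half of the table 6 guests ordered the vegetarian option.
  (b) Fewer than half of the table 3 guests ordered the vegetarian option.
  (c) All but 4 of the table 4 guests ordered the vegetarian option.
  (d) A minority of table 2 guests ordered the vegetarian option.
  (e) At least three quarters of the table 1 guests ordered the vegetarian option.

(a) table 6: |A| = 9, |A ∩ B| = 5; needs |A ∩ B| ≥ |A ∖ B| — true.
(b) table 3: |A| = 8, |A ∩ B| = 4; needs |A ∩ B| < |A ∖ B| — false.
(c) table 4: |A| = 7, |A ∩ B| = 3; needs |A ∖ B| = 4 — true.
(d) table 2: |A| = 6, |A ∩ B| = 2; needs |A ∩ B| < |A ∖ B| — true.
(e) table 1: |A| = 6, |A ∩ B| = 5; needs |A ∩ B| / |A| ≥ 3/4 — true.

4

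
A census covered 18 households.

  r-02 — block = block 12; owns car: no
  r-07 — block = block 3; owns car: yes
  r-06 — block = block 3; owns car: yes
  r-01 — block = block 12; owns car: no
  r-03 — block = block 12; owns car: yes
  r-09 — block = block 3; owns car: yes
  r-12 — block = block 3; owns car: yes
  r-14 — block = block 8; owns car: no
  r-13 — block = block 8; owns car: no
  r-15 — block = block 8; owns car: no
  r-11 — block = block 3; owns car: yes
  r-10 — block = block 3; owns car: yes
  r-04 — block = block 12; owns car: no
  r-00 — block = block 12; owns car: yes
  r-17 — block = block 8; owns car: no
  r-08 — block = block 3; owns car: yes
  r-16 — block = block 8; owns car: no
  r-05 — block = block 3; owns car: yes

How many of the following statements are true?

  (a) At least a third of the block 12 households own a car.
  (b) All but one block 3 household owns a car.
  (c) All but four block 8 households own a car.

1

(a) block 12: |A| = 5, |A ∩ B| = 2; needs |A ∩ B| / |A| ≥ 1/3 — true.
(b) block 3: |A| = 8, |A ∩ B| = 8; needs |A ∖ B| = 1 — false.
(c) block 8: |A| = 5, |A ∩ B| = 0; needs |A ∖ B| = 4 — false.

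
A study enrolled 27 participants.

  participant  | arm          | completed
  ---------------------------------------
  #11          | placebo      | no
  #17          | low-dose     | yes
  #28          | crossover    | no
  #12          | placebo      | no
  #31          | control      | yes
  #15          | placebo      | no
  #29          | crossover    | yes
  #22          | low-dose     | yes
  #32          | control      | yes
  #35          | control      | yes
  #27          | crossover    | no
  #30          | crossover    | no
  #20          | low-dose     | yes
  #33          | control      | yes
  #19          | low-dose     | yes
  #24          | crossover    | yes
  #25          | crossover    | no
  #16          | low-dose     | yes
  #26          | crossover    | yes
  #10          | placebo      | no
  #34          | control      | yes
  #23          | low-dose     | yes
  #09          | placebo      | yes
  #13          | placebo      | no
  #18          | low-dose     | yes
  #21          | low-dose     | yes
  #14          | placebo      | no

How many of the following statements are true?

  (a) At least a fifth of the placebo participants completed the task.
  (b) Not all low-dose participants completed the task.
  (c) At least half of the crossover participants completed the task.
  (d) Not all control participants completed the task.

(a) placebo: |A| = 7, |A ∩ B| = 1; needs |A ∩ B| / |A| ≥ 1/5 — false.
(b) low-dose: |A| = 8, |A ∩ B| = 8; needs A ⊄ B (|A ∖ B| ≥ 1) — false.
(c) crossover: |A| = 7, |A ∩ B| = 3; needs |A ∩ B| ≥ |A ∖ B| — false.
(d) control: |A| = 5, |A ∩ B| = 5; needs A ⊄ B (|A ∖ B| ≥ 1) — false.

0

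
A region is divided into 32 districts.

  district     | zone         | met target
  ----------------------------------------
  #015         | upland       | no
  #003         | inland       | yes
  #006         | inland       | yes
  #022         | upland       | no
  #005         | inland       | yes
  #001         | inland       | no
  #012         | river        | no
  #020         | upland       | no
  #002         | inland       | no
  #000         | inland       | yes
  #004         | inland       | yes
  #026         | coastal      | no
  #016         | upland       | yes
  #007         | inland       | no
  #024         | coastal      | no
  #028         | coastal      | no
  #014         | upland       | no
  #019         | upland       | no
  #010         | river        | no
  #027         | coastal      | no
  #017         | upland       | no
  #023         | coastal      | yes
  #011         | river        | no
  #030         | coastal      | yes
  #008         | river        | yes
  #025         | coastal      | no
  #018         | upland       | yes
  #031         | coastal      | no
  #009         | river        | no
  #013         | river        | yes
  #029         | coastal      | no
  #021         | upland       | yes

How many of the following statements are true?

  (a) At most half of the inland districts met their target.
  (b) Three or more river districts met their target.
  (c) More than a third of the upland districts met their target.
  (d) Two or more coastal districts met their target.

1

(a) inland: |A| = 8, |A ∩ B| = 5; needs |A ∩ B| ≤ |A ∖ B| — false.
(b) river: |A| = 6, |A ∩ B| = 2; needs |A ∩ B| ≥ 3 — false.
(c) upland: |A| = 9, |A ∩ B| = 3; needs |A ∩ B| / |A| > 1/3 — false.
(d) coastal: |A| = 9, |A ∩ B| = 2; needs |A ∩ B| ≥ 2 — true.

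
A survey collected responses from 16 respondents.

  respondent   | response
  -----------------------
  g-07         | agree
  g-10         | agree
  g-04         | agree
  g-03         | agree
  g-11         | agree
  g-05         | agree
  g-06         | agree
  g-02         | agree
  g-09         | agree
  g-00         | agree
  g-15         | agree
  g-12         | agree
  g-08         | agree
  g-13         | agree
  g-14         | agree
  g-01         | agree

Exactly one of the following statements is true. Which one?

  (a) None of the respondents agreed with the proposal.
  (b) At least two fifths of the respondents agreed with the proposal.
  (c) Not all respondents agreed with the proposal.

(b)

|A| = 16, |A ∩ B| = 16, |A ∖ B| = 0.
(a) requires A ∩ B = ∅ (|A ∩ B| = 0): false.
(b) requires |A ∩ B| / |A| ≥ 2/5: true.
(c) requires A ⊄ B (|A ∖ B| ≥ 1): false.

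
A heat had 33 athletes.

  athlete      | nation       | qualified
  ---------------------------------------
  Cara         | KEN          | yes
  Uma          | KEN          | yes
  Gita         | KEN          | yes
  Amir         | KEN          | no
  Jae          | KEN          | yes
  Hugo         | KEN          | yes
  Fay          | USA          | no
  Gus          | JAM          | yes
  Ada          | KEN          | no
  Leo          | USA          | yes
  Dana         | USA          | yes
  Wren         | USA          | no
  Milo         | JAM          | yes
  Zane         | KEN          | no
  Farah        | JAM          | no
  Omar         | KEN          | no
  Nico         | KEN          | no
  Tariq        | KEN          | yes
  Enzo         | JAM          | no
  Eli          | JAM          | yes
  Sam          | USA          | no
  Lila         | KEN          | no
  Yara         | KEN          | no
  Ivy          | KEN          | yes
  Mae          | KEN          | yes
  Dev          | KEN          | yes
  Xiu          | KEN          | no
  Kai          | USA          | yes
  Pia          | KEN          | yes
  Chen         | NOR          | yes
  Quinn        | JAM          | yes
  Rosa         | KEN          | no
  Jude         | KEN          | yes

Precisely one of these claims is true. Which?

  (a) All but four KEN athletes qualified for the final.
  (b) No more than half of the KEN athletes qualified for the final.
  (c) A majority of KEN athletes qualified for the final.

(c)

|A| = 20, |A ∩ B| = 11, |A ∖ B| = 9.
(a) requires |A ∖ B| = 4: false.
(b) requires |A ∩ B| ≤ |A ∖ B|: false.
(c) requires |A ∩ B| > |A ∖ B|: true.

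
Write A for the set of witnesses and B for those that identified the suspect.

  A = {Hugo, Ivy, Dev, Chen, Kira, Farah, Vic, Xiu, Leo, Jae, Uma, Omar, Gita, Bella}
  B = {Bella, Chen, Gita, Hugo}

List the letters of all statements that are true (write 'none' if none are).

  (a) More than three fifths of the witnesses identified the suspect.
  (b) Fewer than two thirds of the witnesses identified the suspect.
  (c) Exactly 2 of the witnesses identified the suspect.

|A| = 14, |A ∩ B| = 4, |A ∖ B| = 10.
(a) |A ∩ B| / |A| > 3/5: fails.
(b) |A ∩ B| / |A| < 2/3: holds.
(c) |A ∩ B| = 2: fails.

(b)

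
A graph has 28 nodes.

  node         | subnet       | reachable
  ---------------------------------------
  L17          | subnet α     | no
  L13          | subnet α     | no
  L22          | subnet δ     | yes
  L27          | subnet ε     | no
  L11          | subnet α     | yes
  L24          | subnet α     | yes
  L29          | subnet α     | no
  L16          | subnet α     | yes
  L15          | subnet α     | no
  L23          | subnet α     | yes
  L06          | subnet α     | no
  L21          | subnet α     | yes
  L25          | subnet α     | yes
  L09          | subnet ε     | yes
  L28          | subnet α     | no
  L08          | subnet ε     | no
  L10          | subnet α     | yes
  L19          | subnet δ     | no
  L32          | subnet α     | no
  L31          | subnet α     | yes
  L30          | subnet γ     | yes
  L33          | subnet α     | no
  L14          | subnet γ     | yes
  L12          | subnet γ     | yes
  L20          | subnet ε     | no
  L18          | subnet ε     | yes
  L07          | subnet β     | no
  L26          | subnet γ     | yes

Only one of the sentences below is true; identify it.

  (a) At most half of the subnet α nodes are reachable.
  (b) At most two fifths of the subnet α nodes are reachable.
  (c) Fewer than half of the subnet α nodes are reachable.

(a)

|A| = 16, |A ∩ B| = 8, |A ∖ B| = 8.
(a) requires |A ∩ B| ≤ |A ∖ B|: true.
(b) requires |A ∩ B| / |A| ≤ 2/5: false.
(c) requires |A ∩ B| < |A ∖ B|: false.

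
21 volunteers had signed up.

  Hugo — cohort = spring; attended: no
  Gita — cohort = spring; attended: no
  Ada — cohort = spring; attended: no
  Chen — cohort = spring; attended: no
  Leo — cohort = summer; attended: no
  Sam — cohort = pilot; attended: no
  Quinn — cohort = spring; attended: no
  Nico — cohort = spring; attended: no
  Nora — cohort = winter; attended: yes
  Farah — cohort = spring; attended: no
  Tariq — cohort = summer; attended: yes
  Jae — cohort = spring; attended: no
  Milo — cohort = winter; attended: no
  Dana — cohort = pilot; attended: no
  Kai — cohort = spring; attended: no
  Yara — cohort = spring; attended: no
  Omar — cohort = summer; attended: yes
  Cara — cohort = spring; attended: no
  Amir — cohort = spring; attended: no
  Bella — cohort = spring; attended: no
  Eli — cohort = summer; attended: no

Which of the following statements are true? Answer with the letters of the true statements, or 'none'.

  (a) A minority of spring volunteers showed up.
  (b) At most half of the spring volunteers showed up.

|A| = 13, |A ∩ B| = 0, |A ∖ B| = 13.
(a) |A ∩ B| < |A ∖ B|: holds.
(b) |A ∩ B| ≤ |A ∖ B|: holds.

(a), (b)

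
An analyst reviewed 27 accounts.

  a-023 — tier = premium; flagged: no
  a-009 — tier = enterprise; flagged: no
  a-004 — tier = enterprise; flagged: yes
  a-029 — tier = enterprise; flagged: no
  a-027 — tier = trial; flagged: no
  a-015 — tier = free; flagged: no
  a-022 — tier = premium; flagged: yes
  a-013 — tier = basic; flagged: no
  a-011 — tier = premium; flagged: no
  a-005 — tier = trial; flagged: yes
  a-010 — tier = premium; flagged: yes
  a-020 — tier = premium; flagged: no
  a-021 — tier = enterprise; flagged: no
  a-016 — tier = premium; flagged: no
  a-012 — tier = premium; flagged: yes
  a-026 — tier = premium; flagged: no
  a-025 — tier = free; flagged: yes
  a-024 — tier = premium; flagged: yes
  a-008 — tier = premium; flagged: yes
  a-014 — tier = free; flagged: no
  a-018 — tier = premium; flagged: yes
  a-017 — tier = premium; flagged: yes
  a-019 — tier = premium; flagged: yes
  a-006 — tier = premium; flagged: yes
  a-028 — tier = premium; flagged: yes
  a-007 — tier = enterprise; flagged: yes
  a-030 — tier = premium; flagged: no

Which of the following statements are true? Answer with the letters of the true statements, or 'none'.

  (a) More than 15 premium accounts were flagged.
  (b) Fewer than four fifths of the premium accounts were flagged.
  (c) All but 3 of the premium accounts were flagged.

|A| = 16, |A ∩ B| = 10, |A ∖ B| = 6.
(a) |A ∩ B| > 15: fails.
(b) |A ∩ B| / |A| < 4/5: holds.
(c) |A ∖ B| = 3: fails.

(b)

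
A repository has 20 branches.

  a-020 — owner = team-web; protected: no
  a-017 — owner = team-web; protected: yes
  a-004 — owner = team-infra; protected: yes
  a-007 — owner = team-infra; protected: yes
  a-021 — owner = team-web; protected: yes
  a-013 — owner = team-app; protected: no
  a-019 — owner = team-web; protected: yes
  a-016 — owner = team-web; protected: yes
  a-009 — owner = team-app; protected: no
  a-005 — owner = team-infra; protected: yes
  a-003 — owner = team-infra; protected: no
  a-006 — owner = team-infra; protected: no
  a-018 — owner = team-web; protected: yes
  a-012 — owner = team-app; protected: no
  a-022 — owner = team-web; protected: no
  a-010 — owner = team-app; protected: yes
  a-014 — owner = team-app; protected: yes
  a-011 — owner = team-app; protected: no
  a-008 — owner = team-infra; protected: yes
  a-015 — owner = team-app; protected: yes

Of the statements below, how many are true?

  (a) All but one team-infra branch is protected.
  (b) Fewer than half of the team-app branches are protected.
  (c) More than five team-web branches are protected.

(a) team-infra: |A| = 6, |A ∩ B| = 4; needs |A ∖ B| = 1 — false.
(b) team-app: |A| = 7, |A ∩ B| = 3; needs |A ∩ B| < |A ∖ B| — true.
(c) team-web: |A| = 7, |A ∩ B| = 5; needs |A ∩ B| > 5 — false.

1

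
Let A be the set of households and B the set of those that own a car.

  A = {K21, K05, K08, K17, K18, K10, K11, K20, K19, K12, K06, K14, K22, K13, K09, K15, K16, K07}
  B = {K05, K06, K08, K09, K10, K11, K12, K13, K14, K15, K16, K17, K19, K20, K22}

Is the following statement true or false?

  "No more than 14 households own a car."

The determiner here denotes the relation: |A ∩ B| ≤ 14.
|A| = 18, |A ∩ B| = 15, |A ∖ B| = 3.
|A ∩ B| = 15, so the statement is false.

False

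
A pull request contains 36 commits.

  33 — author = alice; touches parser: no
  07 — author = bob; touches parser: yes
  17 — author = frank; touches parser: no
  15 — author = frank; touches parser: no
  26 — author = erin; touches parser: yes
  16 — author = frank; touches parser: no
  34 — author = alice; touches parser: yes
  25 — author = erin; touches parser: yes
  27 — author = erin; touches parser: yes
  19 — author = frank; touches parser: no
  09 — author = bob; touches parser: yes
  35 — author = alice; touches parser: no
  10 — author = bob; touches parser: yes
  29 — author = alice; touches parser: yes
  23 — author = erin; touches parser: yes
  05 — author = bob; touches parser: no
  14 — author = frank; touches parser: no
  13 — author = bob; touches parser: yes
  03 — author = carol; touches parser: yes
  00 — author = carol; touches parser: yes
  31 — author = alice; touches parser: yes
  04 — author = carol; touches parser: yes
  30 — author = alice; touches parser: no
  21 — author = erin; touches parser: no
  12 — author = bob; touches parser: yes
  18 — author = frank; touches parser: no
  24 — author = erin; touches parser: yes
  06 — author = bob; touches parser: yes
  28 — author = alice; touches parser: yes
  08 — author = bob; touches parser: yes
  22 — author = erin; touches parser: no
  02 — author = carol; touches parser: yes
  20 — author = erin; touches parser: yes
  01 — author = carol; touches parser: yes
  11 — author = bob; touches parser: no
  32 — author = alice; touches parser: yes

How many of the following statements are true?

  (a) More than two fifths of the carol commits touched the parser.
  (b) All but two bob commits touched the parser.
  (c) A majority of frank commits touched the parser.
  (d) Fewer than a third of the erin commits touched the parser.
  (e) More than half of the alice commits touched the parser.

3

(a) carol: |A| = 5, |A ∩ B| = 5; needs |A ∩ B| / |A| > 2/5 — true.
(b) bob: |A| = 9, |A ∩ B| = 7; needs |A ∖ B| = 2 — true.
(c) frank: |A| = 6, |A ∩ B| = 0; needs |A ∩ B| > |A ∖ B| — false.
(d) erin: |A| = 8, |A ∩ B| = 6; needs |A ∩ B| / |A| < 1/3 — false.
(e) alice: |A| = 8, |A ∩ B| = 5; needs |A ∩ B| > |A ∖ B| — true.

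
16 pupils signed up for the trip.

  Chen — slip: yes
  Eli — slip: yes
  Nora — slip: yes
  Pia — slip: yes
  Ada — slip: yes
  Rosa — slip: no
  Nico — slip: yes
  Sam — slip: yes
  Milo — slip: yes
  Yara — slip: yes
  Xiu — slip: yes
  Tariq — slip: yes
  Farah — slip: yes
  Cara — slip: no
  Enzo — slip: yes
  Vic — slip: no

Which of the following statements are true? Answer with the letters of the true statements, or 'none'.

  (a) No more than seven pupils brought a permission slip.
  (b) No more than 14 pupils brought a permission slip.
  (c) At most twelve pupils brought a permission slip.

(b)

|A| = 16, |A ∩ B| = 13, |A ∖ B| = 3.
(a) |A ∩ B| ≤ 7: fails.
(b) |A ∩ B| ≤ 14: holds.
(c) |A ∩ B| ≤ 12: fails.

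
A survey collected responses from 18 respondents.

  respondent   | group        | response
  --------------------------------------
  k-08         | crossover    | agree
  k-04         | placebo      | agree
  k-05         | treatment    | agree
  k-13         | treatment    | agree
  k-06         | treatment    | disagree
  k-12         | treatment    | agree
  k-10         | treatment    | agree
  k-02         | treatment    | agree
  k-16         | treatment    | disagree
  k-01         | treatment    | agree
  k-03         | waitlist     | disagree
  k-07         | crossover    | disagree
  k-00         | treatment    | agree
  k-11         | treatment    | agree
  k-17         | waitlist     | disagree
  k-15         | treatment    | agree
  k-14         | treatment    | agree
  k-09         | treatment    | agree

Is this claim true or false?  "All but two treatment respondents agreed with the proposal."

The determiner here denotes the relation: |A ∖ B| = 2.
A (the restrictor) = {k-05, k-13, k-06, k-12, k-10, k-02, k-16, k-01, k-00, k-11, k-15, k-14, k-09}, |A| = 13.
A ∖ B = {k-06, k-16}, so |A ∖ B| = 2.
|A ∖ B| = 2, so the statement is true.

True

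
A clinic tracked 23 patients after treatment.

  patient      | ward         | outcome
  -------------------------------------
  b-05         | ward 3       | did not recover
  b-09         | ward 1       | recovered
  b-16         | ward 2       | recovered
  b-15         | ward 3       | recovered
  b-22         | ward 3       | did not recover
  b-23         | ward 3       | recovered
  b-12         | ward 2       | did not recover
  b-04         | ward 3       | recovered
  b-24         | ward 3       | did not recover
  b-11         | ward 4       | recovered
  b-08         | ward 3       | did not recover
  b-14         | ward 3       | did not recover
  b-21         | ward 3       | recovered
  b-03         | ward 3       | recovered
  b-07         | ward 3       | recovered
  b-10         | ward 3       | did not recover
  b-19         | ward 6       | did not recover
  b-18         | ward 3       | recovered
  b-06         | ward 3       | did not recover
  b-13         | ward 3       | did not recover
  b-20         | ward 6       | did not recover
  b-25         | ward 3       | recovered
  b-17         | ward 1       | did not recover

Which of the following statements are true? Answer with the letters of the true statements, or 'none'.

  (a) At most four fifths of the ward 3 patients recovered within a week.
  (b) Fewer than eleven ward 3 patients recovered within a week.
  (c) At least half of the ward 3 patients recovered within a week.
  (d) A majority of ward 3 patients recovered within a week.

(a), (b), (c)

|A| = 16, |A ∩ B| = 8, |A ∖ B| = 8.
(a) |A ∩ B| / |A| ≤ 4/5: holds.
(b) |A ∩ B| < 11: holds.
(c) |A ∩ B| ≥ |A ∖ B|: holds.
(d) |A ∩ B| > |A ∖ B|: fails.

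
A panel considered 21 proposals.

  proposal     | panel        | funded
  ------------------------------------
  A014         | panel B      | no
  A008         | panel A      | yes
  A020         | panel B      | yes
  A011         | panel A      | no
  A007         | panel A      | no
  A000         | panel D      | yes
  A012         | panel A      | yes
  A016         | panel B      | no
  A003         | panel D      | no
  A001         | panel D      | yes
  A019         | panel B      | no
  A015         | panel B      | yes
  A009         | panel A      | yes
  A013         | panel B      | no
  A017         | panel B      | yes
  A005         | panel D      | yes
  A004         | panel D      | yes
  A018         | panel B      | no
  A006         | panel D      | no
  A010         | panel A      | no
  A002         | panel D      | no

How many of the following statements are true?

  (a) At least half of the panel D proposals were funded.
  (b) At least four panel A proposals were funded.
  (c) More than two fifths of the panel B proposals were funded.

1

(a) panel D: |A| = 7, |A ∩ B| = 4; needs |A ∩ B| ≥ |A ∖ B| — true.
(b) panel A: |A| = 6, |A ∩ B| = 3; needs |A ∩ B| ≥ 4 — false.
(c) panel B: |A| = 8, |A ∩ B| = 3; needs |A ∩ B| / |A| > 2/5 — false.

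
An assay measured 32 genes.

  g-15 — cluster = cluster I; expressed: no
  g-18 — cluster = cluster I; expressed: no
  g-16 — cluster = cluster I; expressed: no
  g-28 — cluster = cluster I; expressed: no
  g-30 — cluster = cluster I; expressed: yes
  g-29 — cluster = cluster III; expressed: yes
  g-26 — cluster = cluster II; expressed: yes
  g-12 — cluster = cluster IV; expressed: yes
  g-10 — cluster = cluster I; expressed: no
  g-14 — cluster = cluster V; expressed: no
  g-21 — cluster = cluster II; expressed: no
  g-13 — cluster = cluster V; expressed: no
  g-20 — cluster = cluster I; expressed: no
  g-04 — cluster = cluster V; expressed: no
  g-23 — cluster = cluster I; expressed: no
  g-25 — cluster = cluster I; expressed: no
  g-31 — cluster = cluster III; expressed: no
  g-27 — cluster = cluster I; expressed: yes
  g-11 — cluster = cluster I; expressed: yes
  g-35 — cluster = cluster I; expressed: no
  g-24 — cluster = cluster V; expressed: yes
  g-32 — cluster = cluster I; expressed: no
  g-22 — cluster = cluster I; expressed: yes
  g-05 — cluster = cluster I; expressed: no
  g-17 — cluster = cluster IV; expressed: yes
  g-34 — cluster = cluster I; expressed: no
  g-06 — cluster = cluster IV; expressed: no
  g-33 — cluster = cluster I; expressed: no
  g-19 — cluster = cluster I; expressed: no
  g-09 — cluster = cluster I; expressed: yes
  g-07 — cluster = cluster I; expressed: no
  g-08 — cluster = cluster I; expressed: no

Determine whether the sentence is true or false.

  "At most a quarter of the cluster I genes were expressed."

The determiner here denotes the relation: |A ∩ B| / |A| ≤ 1/4.
|A| = 21, |A ∩ B| = 5, |A ∖ B| = 16.
|A ∩ B|/|A| = 5/21, so the statement is true.

True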